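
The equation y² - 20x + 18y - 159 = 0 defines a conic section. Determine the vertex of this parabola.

Only y is squared. Complete the square in y: (y + 9)² = 20(x + 12).
Vertex (-12, -9); 4p = 20 so p = 5. Opens right.

(-12, -9)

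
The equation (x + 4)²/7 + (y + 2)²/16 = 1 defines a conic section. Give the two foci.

Center (-4, -2). The larger denominator 16 sits under the y-term, so the major axis is vertical; a² = 16, b² = 7.
c² = a² - b² = 16 - 7 = 9, so c = 3.
Foci lie on the vertical axis through the center: (h, k ± c).

(-4, -5) and (-4, 1)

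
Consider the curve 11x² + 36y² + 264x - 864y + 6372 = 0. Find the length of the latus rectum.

Group the x- and y-terms: 11(x² + 24x) + 36(y² - 24y) = -6372
Complete the square in x and y: 11(x + 12)² + 36(y - 12)² = -6372 + 1584 + 5184 = 396
Dividing both sides by 396: (x + 12)²/36 + (y - 12)²/11 = 1
Ellipse, center (-12, 12), major axis horizontal; a² = 36, b² = 11.
Latus rectum length = 2b²/a = 2·11/6 = 11/3.

11/3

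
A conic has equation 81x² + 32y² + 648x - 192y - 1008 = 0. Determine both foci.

Group: 81(x² + 8x) + 32(y² - 6y) = 1008
Completing the square gives 81(x + 4)² + 32(y - 3)² = 1008 + 1296 + 288 = 2592.
Dividing both sides by 2592: (x + 4)²/32 + (y - 3)²/81 = 1
Ellipse, center (-4, 3), major axis vertical; a² = 81, b² = 32.
c² = a² - b² = 81 - 32 = 49, so c = 7.
Foci lie on the vertical axis through the center: (h, k ± c).

(-4, -4) and (-4, 10)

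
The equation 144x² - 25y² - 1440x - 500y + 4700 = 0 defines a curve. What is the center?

Group: 144(x² - 10x) -25(y² + 20y) = -4700
144(x - 5)² -25(y + 10)² = -4700 + 3600 - 2500 = -3600
Divide through by -3600 to get (y + 10)²/144 - (x - 5)²/25 = 1.
Hyperbola with center (5, -10).

(5, -10)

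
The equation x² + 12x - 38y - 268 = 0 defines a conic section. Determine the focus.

Only x is squared. Complete the square in x: (x + 6)² = 38(y + 8).
Vertex (-6, -8); 4p = 38 so p = 19/2. Opens up.
Focus is p units from the vertex along the axis: (h, k + p).

(-6, 3/2)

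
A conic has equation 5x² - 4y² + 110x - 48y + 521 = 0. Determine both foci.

Collect terms: 5(x² + 22x) -4(y² + 12y) = -521
Complete the square in x and y: 5(x + 11)² -4(y + 6)² = -521 + 605 - 144 = -60
Divide by -60: (y + 6)²/15 - (x + 11)²/12 = 1
Hyperbola, center (-11, -6), transverse axis vertical; a² = 15, b² = 12.
c² = a² + b² = 15 + 12 = 27, so c = 3√3.
Foci lie on the vertical axis through the center: (h, k ± c).

(-11, -6 - 3√3) and (-11, -6 + 3√3)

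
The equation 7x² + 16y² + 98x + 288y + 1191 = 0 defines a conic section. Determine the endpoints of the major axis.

Group the x- and y-terms: 7(x² + 14x) + 16(y² + 18y) = -1191
7(x + 7)² + 16(y + 9)² = -1191 + 343 + 1296 = 448
Divide by 448: (x + 7)²/64 + (y + 9)²/28 = 1
Ellipse, center (-7, -9), major axis horizontal; a² = 64, b² = 28.
a = 8. Vertices at (h ± a, k).

(-15, -9) and (1, -9)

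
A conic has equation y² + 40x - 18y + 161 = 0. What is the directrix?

x = 8

Only y is squared. Complete the square in y: (y - 9)² = -40(x + 2).
Vertex (-2, 9); 4p = -40 so p = -10. Opens left.
Directrix is the vertical line x = h − p = -2 − (-10) = 8.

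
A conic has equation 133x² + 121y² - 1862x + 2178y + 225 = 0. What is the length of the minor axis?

Group the x- and y-terms: 133(x² - 14x) + 121(y² + 18y) = -225
Complete the square: 133(x - 7)² + 121(y + 9)² = -225 + 6517 + 9801 = 16093
Divide by 16093: (x - 7)²/121 + (y + 9)²/133 = 1
Ellipse, center (7, -9), major axis vertical; a² = 133, b² = 121.
b² = 121 so b = 11; the minor axis has length 2b = 22.

22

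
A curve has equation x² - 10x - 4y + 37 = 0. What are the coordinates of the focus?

Only x is squared. Complete the square in x: (x - 5)² = 4(y - 3).
Vertex (5, 3); 4p = 4 so p = 1. Opens up.
Focus is p units from the vertex along the axis: (h, k + p).

(5, 4)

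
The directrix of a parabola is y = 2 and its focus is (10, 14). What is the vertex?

The vertex is the midpoint between the focus and the directrix along the axis of symmetry.
Axis is vertical (directrix is horizontal). Vertex y-coordinate = (14 + 2)/2 = 8; x-coordinate = 10.

(10, 8)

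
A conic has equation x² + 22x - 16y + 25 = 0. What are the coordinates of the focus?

Only x is squared. Complete the square in x: (x + 11)² = 16(y + 6).
Vertex (-11, -6); 4p = 16 so p = 4. Opens up.
Focus is p units from the vertex along the axis: (h, k + p).

(-11, -2)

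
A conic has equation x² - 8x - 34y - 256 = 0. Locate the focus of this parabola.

(4, 1/2)

Only x is squared. Complete the square in x: (x - 4)² = 34(y + 8).
Vertex (4, -8); 4p = 34 so p = 17/2. Opens up.
Focus is p units from the vertex along the axis: (h, k + p).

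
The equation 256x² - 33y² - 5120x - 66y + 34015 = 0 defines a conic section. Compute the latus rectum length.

33/8

256(x² - 20x) -33(y² + 2y) = -34015
Complete the square in x and y: 256(x - 10)² -33(y + 1)² = -34015 + 25600 - 33 = -8448
Divide through by -8448 to get (y + 1)²/256 - (x - 10)²/33 = 1.
Hyperbola, center (10, -1), transverse axis vertical; a² = 256, b² = 33.
Latus rectum length = 2b²/a = 2·33/16 = 33/8.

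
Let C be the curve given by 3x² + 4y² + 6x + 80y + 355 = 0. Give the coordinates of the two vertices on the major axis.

3(x² + 2x) + 4(y² + 20y) = -355
Completing the square gives 3(x + 1)² + 4(y + 10)² = -355 + 3 + 400 = 48.
Divide by 48: (x + 1)²/16 + (y + 10)²/12 = 1
Ellipse, center (-1, -10), major axis horizontal; a² = 16, b² = 12.
a = 4. Vertices at (h ± a, k).

(-5, -10) and (3, -10)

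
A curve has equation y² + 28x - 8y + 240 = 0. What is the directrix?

x = -1

Only y is squared. Complete the square in y: (y - 4)² = -28(x + 8).
Vertex (-8, 4); 4p = -28 so p = -7. Opens left.
Directrix is the vertical line x = h − p = -8 − (-7) = -1.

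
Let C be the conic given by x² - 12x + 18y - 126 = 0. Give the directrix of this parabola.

Only x is squared. Complete the square in x: (x - 6)² = -18(y - 9).
Vertex (6, 9); 4p = -18 so p = -9/2. Opens down.
Directrix is the horizontal line y = k − p = 9 − (-9/2) = 27/2.

y = 27/2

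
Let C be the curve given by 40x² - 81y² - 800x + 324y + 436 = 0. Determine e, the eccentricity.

e = 11/9

Group: 40(x² - 20x) -81(y² - 4y) = -436
Complete the square in x and y: 40(x - 10)² -81(y - 2)² = -436 + 4000 - 324 = 3240
Divide through by 3240 to get (x - 10)²/81 - (y - 2)²/40 = 1.
Hyperbola, center (10, 2), transverse axis horizontal; a² = 81, b² = 40.
c² = a² + b² = 121, so c = 11.
e = c/a = 11/9.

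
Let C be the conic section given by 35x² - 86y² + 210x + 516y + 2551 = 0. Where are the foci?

(-3, -8) and (-3, 14)

Collect terms: 35(x² + 6x) -86(y² - 6y) = -2551
35(x + 3)² -86(y - 3)² = -2551 + 315 - 774 = -3010
Divide by -3010: (y - 3)²/35 - (x + 3)²/86 = 1
Hyperbola, center (-3, 3), transverse axis vertical; a² = 35, b² = 86.
c² = a² + b² = 35 + 86 = 121, so c = 11.
Foci lie on the vertical axis through the center: (h, k ± c).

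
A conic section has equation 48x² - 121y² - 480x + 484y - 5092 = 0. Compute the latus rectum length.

96/11

Rearranging, 48(x² - 10x) -121(y² - 4y) = 5092.
Complete the square: 48(x - 5)² -121(y - 2)² = 5092 + 1200 - 484 = 5808
Divide through by 5808 to get (x - 5)²/121 - (y - 2)²/48 = 1.
Hyperbola, center (5, 2), transverse axis horizontal; a² = 121, b² = 48.
Latus rectum length = 2b²/a = 2·48/11 = 96/11.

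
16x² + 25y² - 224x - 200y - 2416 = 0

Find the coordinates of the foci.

Group the x- and y-terms: 16(x² - 14x) + 25(y² - 8y) = 2416
Complete the square in x and y: 16(x - 7)² + 25(y - 4)² = 2416 + 784 + 400 = 3600
Divide by 3600: (x - 7)²/225 + (y - 4)²/144 = 1
Ellipse, center (7, 4), major axis horizontal; a² = 225, b² = 144.
c² = a² - b² = 225 - 144 = 81, so c = 9.
Foci lie on the horizontal axis through the center: (h ± c, k).

(-2, 4) and (16, 4)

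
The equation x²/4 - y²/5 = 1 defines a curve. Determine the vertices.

Center (0, 0). The positive term is the x-term, so the transverse axis is horizontal; a² = 4, b² = 5.
a = 2. Vertices at (h ± a, k).

(-2, 0) and (2, 0)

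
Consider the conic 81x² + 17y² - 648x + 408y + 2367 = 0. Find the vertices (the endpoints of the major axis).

(4, -21) and (4, -3)

Group the x- and y-terms: 81(x² - 8x) + 17(y² + 24y) = -2367
Complete the square in x and y: 81(x - 4)² + 17(y + 12)² = -2367 + 1296 + 2448 = 1377
Divide through by 1377 to get (x - 4)²/17 + (y + 12)²/81 = 1.
Ellipse, center (4, -12), major axis vertical; a² = 81, b² = 17.
a = 9. Vertices at (h, k ± a).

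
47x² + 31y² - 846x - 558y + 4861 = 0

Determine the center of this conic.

(9, 9)

Group the x- and y-terms: 47(x² - 18x) + 31(y² - 18y) = -4861
47(x - 9)² + 31(y - 9)² = -4861 + 3807 + 2511 = 1457
Dividing both sides by 1457: (x - 9)²/31 + (y - 9)²/47 = 1
Ellipse with center (9, 9).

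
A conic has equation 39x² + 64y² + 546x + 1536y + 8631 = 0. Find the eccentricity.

e = 5/8

Group the x- and y-terms: 39(x² + 14x) + 64(y² + 24y) = -8631
39(x + 7)² + 64(y + 12)² = -8631 + 1911 + 9216 = 2496
Dividing both sides by 2496: (x + 7)²/64 + (y + 12)²/39 = 1
Ellipse, center (-7, -12), major axis horizontal; a² = 64, b² = 39.
c² = a² - b² = 25, so c = 5.
e = c/a = 5/8.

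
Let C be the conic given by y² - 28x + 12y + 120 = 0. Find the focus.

(10, -6)

Only y is squared. Complete the square in y: (y + 6)² = 28(x - 3).
Vertex (3, -6); 4p = 28 so p = 7. Opens right.
Focus is p units from the vertex along the axis: (h + p, k).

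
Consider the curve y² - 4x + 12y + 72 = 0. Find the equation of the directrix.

Only y is squared. Complete the square in y: (y + 6)² = 4(x - 9).
Vertex (9, -6); 4p = 4 so p = 1. Opens right.
Directrix is the vertical line x = h − p = 9 − (1) = 8.

x = 8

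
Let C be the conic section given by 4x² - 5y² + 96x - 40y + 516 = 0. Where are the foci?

Group: 4(x² + 24x) -5(y² + 8y) = -516
Completing the square gives 4(x + 12)² -5(y + 4)² = -516 + 576 - 80 = -20.
Divide through by -20 to get (y + 4)²/4 - (x + 12)²/5 = 1.
Hyperbola, center (-12, -4), transverse axis vertical; a² = 4, b² = 5.
c² = a² + b² = 4 + 5 = 9, so c = 3.
Foci lie on the vertical axis through the center: (h, k ± c).

(-12, -7) and (-12, -1)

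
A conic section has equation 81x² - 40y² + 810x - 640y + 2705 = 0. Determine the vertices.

Group: 81(x² + 10x) -40(y² + 16y) = -2705
81(x + 5)² -40(y + 8)² = -2705 + 2025 - 2560 = -3240
Dividing both sides by -3240: (y + 8)²/81 - (x + 5)²/40 = 1
Hyperbola, center (-5, -8), transverse axis vertical; a² = 81, b² = 40.
a = 9. Vertices at (h, k ± a).

(-5, -17) and (-5, 1)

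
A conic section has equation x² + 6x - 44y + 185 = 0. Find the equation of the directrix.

Only x is squared. Complete the square in x: (x + 3)² = 44(y - 4).
Vertex (-3, 4); 4p = 44 so p = 11. Opens up.
Directrix is the horizontal line y = k − p = 4 − (11) = -7.

y = -7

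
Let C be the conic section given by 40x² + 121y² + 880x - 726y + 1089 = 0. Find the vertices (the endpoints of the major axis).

Collect terms: 40(x² + 22x) + 121(y² - 6y) = -1089
Complete the square in x and y: 40(x + 11)² + 121(y - 3)² = -1089 + 4840 + 1089 = 4840
Divide through by 4840 to get (x + 11)²/121 + (y - 3)²/40 = 1.
Ellipse, center (-11, 3), major axis horizontal; a² = 121, b² = 40.
a = 11. Vertices at (h ± a, k).

(-22, 3) and (0, 3)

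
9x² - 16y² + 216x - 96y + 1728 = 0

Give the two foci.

(-12, -13) and (-12, 7)

Group: 9(x² + 24x) -16(y² + 6y) = -1728
Complete the square in x and y: 9(x + 12)² -16(y + 3)² = -1728 + 1296 - 144 = -576
Divide by -576: (y + 3)²/36 - (x + 12)²/64 = 1
Hyperbola, center (-12, -3), transverse axis vertical; a² = 36, b² = 64.
c² = a² + b² = 36 + 64 = 100, so c = 10.
Foci lie on the vertical axis through the center: (h, k ± c).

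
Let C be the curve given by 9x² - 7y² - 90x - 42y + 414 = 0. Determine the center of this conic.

Collect terms: 9(x² - 10x) -7(y² + 6y) = -414
9(x - 5)² -7(y + 3)² = -414 + 225 - 63 = -252
Dividing both sides by -252: (y + 3)²/36 - (x - 5)²/28 = 1
Hyperbola with center (5, -3).

(5, -3)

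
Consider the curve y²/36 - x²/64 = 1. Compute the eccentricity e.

Center (0, 0). The positive term is the y-term, so the transverse axis is vertical; a² = 36, b² = 64.
c² = a² + b² = 100, so c = 10.
e = c/a = 10/6 = 5/3.

e = 5/3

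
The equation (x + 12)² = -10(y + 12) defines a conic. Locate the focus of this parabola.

Vertex (-12, -12); 4p = -10 so p = -5/2. Opens down.
Focus is p units from the vertex along the axis: (h, k + p).

(-12, -29/2)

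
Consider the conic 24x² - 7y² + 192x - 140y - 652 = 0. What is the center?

Group the x- and y-terms: 24(x² + 8x) -7(y² + 20y) = 652
Complete the square: 24(x + 4)² -7(y + 10)² = 652 + 384 - 700 = 336
Divide through by 336 to get (x + 4)²/14 - (y + 10)²/48 = 1.
Hyperbola with center (-4, -10).

(-4, -10)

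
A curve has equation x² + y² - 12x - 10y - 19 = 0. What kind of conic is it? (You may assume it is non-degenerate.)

No xy term. Coefficients of x² and y² are A = 1, C = 1.
A = C (same sign) ⇒ circle.

circle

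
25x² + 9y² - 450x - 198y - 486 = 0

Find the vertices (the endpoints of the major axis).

Group the x- and y-terms: 25(x² - 18x) + 9(y² - 22y) = 486
Complete the square: 25(x - 9)² + 9(y - 11)² = 486 + 2025 + 1089 = 3600
Divide through by 3600 to get (x - 9)²/144 + (y - 11)²/400 = 1.
Ellipse, center (9, 11), major axis vertical; a² = 400, b² = 144.
a = 20. Vertices at (h, k ± a).

(9, -9) and (9, 31)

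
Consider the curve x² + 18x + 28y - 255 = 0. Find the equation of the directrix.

Only x is squared. Complete the square in x: (x + 9)² = -28(y - 12).
Vertex (-9, 12); 4p = -28 so p = -7. Opens down.
Directrix is the horizontal line y = k − p = 12 − (-7) = 19.

y = 19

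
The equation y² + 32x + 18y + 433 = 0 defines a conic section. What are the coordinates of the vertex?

Only y is squared. Complete the square in y: (y + 9)² = -32(x + 11).
Vertex (-11, -9); 4p = -32 so p = -8. Opens left.

(-11, -9)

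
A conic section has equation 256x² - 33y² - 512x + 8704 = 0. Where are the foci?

256(x² - 2x) -33y² = -8704
Complete the square: 256(x - 1)² -33y² = -8704 + 256 + 0 = -8448
Divide by -8448: y²/256 - (x - 1)²/33 = 1
Hyperbola, center (1, 0), transverse axis vertical; a² = 256, b² = 33.
c² = a² + b² = 256 + 33 = 289, so c = 17.
Foci lie on the vertical axis through the center: (h, k ± c).

(1, -17) and (1, 17)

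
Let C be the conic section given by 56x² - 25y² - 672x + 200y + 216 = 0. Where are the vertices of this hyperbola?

(1, 4) and (11, 4)

56(x² - 12x) -25(y² - 8y) = -216
56(x - 6)² -25(y - 4)² = -216 + 2016 - 400 = 1400
Divide by 1400: (x - 6)²/25 - (y - 4)²/56 = 1
Hyperbola, center (6, 4), transverse axis horizontal; a² = 25, b² = 56.
a = 5. Vertices at (h ± a, k).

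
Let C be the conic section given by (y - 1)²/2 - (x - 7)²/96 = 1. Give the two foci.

(7, 1 - 7√2) and (7, 1 + 7√2)

Center (7, 1). The positive term is the y-term, so the transverse axis is vertical; a² = 2, b² = 96.
c² = a² + b² = 2 + 96 = 98, so c = 7√2.
Foci lie on the vertical axis through the center: (h, k ± c).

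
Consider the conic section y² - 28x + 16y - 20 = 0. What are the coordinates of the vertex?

(-3, -8)

Only y is squared. Complete the square in y: (y + 8)² = 28(x + 3).
Vertex (-3, -8); 4p = 28 so p = 7. Opens right.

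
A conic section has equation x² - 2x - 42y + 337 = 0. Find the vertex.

(1, 8)

Only x is squared. Complete the square in x: (x - 1)² = 42(y - 8).
Vertex (1, 8); 4p = 42 so p = 21/2. Opens up.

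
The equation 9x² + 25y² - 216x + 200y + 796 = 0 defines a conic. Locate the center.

Group: 9(x² - 24x) + 25(y² + 8y) = -796
9(x - 12)² + 25(y + 4)² = -796 + 1296 + 400 = 900
Divide through by 900 to get (x - 12)²/100 + (y + 4)²/36 = 1.
Ellipse with center (12, -4).

(12, -4)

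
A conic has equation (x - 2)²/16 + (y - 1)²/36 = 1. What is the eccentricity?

Center (2, 1). The larger denominator 36 sits under the y-term, so the major axis is vertical; a² = 36, b² = 16.
c² = a² - b² = 20, so c = 2√5.
e = c/a = 2√5/6 = √5/3.

e = √5/3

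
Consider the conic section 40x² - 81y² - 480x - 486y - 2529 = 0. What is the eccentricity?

Group the x- and y-terms: 40(x² - 12x) -81(y² + 6y) = 2529
Complete the square: 40(x - 6)² -81(y + 3)² = 2529 + 1440 - 729 = 3240
Dividing both sides by 3240: (x - 6)²/81 - (y + 3)²/40 = 1
Hyperbola, center (6, -3), transverse axis horizontal; a² = 81, b² = 40.
c² = a² + b² = 121, so c = 11.
e = c/a = 11/9.

e = 11/9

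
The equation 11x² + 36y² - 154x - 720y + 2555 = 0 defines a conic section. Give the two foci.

(-3, 10) and (17, 10)

11(x² - 14x) + 36(y² - 20y) = -2555
Complete the square in x and y: 11(x - 7)² + 36(y - 10)² = -2555 + 539 + 3600 = 1584
Dividing both sides by 1584: (x - 7)²/144 + (y - 10)²/44 = 1
Ellipse, center (7, 10), major axis horizontal; a² = 144, b² = 44.
c² = a² - b² = 144 - 44 = 100, so c = 10.
Foci lie on the horizontal axis through the center: (h ± c, k).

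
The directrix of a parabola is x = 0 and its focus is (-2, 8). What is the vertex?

The vertex is the midpoint between the focus and the directrix along the axis of symmetry.
Axis is horizontal (directrix is vertical). Vertex x-coordinate = (-2 + 0)/2 = -1; y-coordinate = 8.

(-1, 8)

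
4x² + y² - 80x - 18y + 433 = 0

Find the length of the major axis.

8√3

4(x² - 20x) + (y² - 18y) = -433
4(x - 10)² + (y - 9)² = -433 + 400 + 81 = 48
Divide through by 48 to get (x - 10)²/12 + (y - 9)²/48 = 1.
Ellipse, center (10, 9), major axis vertical; a² = 48, b² = 12.
a² = 48 so a = 4√3; the major axis has length 2a = 8√3.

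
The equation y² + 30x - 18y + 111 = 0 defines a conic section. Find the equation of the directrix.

Only y is squared. Complete the square in y: (y - 9)² = -30(x + 1).
Vertex (-1, 9); 4p = -30 so p = -15/2. Opens left.
Directrix is the vertical line x = h − p = -1 − (-15/2) = 13/2.

x = 13/2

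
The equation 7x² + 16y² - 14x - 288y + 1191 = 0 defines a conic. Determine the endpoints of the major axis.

(-3, 9) and (5, 9)

Rearranging, 7(x² - 2x) + 16(y² - 18y) = -1191.
Complete the square in x and y: 7(x - 1)² + 16(y - 9)² = -1191 + 7 + 1296 = 112
Divide by 112: (x - 1)²/16 + (y - 9)²/7 = 1
Ellipse, center (1, 9), major axis horizontal; a² = 16, b² = 7.
a = 4. Vertices at (h ± a, k).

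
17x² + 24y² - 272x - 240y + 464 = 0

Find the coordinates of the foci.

Group the x- and y-terms: 17(x² - 16x) + 24(y² - 10y) = -464
Complete the square in x and y: 17(x - 8)² + 24(y - 5)² = -464 + 1088 + 600 = 1224
Divide through by 1224 to get (x - 8)²/72 + (y - 5)²/51 = 1.
Ellipse, center (8, 5), major axis horizontal; a² = 72, b² = 51.
c² = a² - b² = 72 - 51 = 21, so c = √21.
Foci lie on the horizontal axis through the center: (h ± c, k).

(8 - √21, 5) and (8 + √21, 5)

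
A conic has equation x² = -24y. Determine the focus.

Vertex (0, 0); 4p = -24 so p = -6. Opens down.
Focus is p units from the vertex along the axis: (h, k + p).

(0, -6)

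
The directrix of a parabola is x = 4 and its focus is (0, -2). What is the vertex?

(2, -2)

The vertex is the midpoint between the focus and the directrix along the axis of symmetry.
Axis is horizontal (directrix is vertical). Vertex x-coordinate = (0 + 4)/2 = 2; y-coordinate = -2.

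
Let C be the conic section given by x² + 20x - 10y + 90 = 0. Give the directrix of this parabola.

Only x is squared. Complete the square in x: (x + 10)² = 10(y + 1).
Vertex (-10, -1); 4p = 10 so p = 5/2. Opens up.
Directrix is the horizontal line y = k − p = -1 − (5/2) = -7/2.

y = -7/2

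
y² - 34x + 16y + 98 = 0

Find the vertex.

Only y is squared. Complete the square in y: (y + 8)² = 34(x - 1).
Vertex (1, -8); 4p = 34 so p = 17/2. Opens right.

(1, -8)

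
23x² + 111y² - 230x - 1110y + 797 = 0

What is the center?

23(x² - 10x) + 111(y² - 10y) = -797
Completing the square gives 23(x - 5)² + 111(y - 5)² = -797 + 575 + 2775 = 2553.
Divide by 2553: (x - 5)²/111 + (y - 5)²/23 = 1
Ellipse with center (5, 5).

(5, 5)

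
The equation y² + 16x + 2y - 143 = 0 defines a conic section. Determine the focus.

Only y is squared. Complete the square in y: (y + 1)² = -16(x - 9).
Vertex (9, -1); 4p = -16 so p = -4. Opens left.
Focus is p units from the vertex along the axis: (h + p, k).

(5, -1)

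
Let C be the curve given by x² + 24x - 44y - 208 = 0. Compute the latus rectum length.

Only x is squared. Complete the square in x: (x + 12)² = 44(y + 8).
Vertex (-12, -8); 4p = 44 so p = 11. Opens up.
Latus rectum length = |4p| = 44.

44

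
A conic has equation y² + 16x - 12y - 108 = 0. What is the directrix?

Only y is squared. Complete the square in y: (y - 6)² = -16(x - 9).
Vertex (9, 6); 4p = -16 so p = -4. Opens left.
Directrix is the vertical line x = h − p = 9 − (-4) = 13.

x = 13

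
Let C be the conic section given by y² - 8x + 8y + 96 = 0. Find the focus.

(12, -4)

Only y is squared. Complete the square in y: (y + 4)² = 8(x - 10).
Vertex (10, -4); 4p = 8 so p = 2. Opens right.
Focus is p units from the vertex along the axis: (h + p, k).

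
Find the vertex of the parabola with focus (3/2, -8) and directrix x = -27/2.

The vertex is the midpoint between the focus and the directrix along the axis of symmetry.
Axis is horizontal (directrix is vertical). Vertex x-coordinate = (3/2 + (-27/2))/2 = -6; y-coordinate = -8.

(-6, -8)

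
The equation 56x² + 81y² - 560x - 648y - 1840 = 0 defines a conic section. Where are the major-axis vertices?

Group: 56(x² - 10x) + 81(y² - 8y) = 1840
Complete the square: 56(x - 5)² + 81(y - 4)² = 1840 + 1400 + 1296 = 4536
Divide through by 4536 to get (x - 5)²/81 + (y - 4)²/56 = 1.
Ellipse, center (5, 4), major axis horizontal; a² = 81, b² = 56.
a = 9. Vertices at (h ± a, k).

(-4, 4) and (14, 4)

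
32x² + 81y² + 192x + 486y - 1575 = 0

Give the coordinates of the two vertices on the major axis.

(-12, -3) and (6, -3)

Collect terms: 32(x² + 6x) + 81(y² + 6y) = 1575
Completing the square gives 32(x + 3)² + 81(y + 3)² = 1575 + 288 + 729 = 2592.
Divide through by 2592 to get (x + 3)²/81 + (y + 3)²/32 = 1.
Ellipse, center (-3, -3), major axis horizontal; a² = 81, b² = 32.
a = 9. Vertices at (h ± a, k).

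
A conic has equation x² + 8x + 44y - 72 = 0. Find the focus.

Only x is squared. Complete the square in x: (x + 4)² = -44(y - 2).
Vertex (-4, 2); 4p = -44 so p = -11. Opens down.
Focus is p units from the vertex along the axis: (h, k + p).

(-4, -9)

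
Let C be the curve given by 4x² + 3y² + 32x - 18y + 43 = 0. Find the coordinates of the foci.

(-4, 1) and (-4, 5)

4(x² + 8x) + 3(y² - 6y) = -43
Completing the square gives 4(x + 4)² + 3(y - 3)² = -43 + 64 + 27 = 48.
Dividing both sides by 48: (x + 4)²/12 + (y - 3)²/16 = 1
Ellipse, center (-4, 3), major axis vertical; a² = 16, b² = 12.
c² = a² - b² = 16 - 12 = 4, so c = 2.
Foci lie on the vertical axis through the center: (h, k ± c).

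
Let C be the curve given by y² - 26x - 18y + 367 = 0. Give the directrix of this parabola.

Only y is squared. Complete the square in y: (y - 9)² = 26(x - 11).
Vertex (11, 9); 4p = 26 so p = 13/2. Opens right.
Directrix is the vertical line x = h − p = 11 − (13/2) = 9/2.

x = 9/2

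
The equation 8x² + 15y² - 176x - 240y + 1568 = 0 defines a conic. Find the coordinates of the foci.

(11 - √21, 8) and (11 + √21, 8)

Collect terms: 8(x² - 22x) + 15(y² - 16y) = -1568
Complete the square in x and y: 8(x - 11)² + 15(y - 8)² = -1568 + 968 + 960 = 360
Divide by 360: (x - 11)²/45 + (y - 8)²/24 = 1
Ellipse, center (11, 8), major axis horizontal; a² = 45, b² = 24.
c² = a² - b² = 45 - 24 = 21, so c = √21.
Foci lie on the horizontal axis through the center: (h ± c, k).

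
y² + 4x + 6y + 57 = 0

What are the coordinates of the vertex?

Only y is squared. Complete the square in y: (y + 3)² = -4(x + 12).
Vertex (-12, -3); 4p = -4 so p = -1. Opens left.

(-12, -3)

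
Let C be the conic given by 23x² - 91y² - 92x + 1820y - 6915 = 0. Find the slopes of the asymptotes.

√2093/91 and -√2093/91

Collect terms: 23(x² - 4x) -91(y² - 20y) = 6915
23(x - 2)² -91(y - 10)² = 6915 + 92 - 9100 = -2093
Divide through by -2093 to get (y - 10)²/23 - (x - 2)²/91 = 1.
Hyperbola, center (2, 10), transverse axis vertical; a² = 23, b² = 91.
For a vertical hyperbola the asymptotes have slope ±a/b.
Here that is ±√23/√91 = ±√2093/91.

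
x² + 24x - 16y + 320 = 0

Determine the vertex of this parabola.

(-12, 11)

Only x is squared. Complete the square in x: (x + 12)² = 16(y - 11).
Vertex (-12, 11); 4p = 16 so p = 4. Opens up.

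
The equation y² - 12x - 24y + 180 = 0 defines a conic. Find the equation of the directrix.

x = 0

Only y is squared. Complete the square in y: (y - 12)² = 12(x - 3).
Vertex (3, 12); 4p = 12 so p = 3. Opens right.
Directrix is the vertical line x = h − p = 3 − (3) = 0.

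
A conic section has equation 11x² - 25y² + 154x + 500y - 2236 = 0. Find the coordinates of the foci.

(-13, 10) and (-1, 10)

Group the x- and y-terms: 11(x² + 14x) -25(y² - 20y) = 2236
Complete the square in x and y: 11(x + 7)² -25(y - 10)² = 2236 + 539 - 2500 = 275
Dividing both sides by 275: (x + 7)²/25 - (y - 10)²/11 = 1
Hyperbola, center (-7, 10), transverse axis horizontal; a² = 25, b² = 11.
c² = a² + b² = 25 + 11 = 36, so c = 6.
Foci lie on the horizontal axis through the center: (h ± c, k).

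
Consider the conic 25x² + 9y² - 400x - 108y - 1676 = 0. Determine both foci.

Group: 25(x² - 16x) + 9(y² - 12y) = 1676
25(x - 8)² + 9(y - 6)² = 1676 + 1600 + 324 = 3600
Dividing both sides by 3600: (x - 8)²/144 + (y - 6)²/400 = 1
Ellipse, center (8, 6), major axis vertical; a² = 400, b² = 144.
c² = a² - b² = 400 - 144 = 256, so c = 16.
Foci lie on the vertical axis through the center: (h, k ± c).

(8, -10) and (8, 22)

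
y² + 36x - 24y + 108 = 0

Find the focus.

(-8, 12)

Only y is squared. Complete the square in y: (y - 12)² = -36(x - 1).
Vertex (1, 12); 4p = -36 so p = -9. Opens left.
Focus is p units from the vertex along the axis: (h + p, k).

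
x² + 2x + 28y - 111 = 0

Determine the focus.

Only x is squared. Complete the square in x: (x + 1)² = -28(y - 4).
Vertex (-1, 4); 4p = -28 so p = -7. Opens down.
Focus is p units from the vertex along the axis: (h, k + p).

(-1, -3)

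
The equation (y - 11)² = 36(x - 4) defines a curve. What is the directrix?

x = -5

Vertex (4, 11); 4p = 36 so p = 9. Opens right.
Directrix is the vertical line x = h − p = 4 − (9) = -5.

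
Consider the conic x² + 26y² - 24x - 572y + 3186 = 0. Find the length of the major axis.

Group the x- and y-terms: (x² - 24x) + 26(y² - 22y) = -3186
Complete the square: (x - 12)² + 26(y - 11)² = -3186 + 144 + 3146 = 104
Dividing both sides by 104: (x - 12)²/104 + (y - 11)²/4 = 1
Ellipse, center (12, 11), major axis horizontal; a² = 104, b² = 4.
a² = 104 so a = 2√26; the major axis has length 2a = 4√26.

4√26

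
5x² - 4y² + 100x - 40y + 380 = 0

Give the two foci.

Group: 5(x² + 20x) -4(y² + 10y) = -380
5(x + 10)² -4(y + 5)² = -380 + 500 - 100 = 20
Divide through by 20 to get (x + 10)²/4 - (y + 5)²/5 = 1.
Hyperbola, center (-10, -5), transverse axis horizontal; a² = 4, b² = 5.
c² = a² + b² = 4 + 5 = 9, so c = 3.
Foci lie on the horizontal axis through the center: (h ± c, k).

(-13, -5) and (-7, -5)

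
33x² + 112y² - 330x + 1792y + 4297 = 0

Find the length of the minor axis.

Collect terms: 33(x² - 10x) + 112(y² + 16y) = -4297
Completing the square gives 33(x - 5)² + 112(y + 8)² = -4297 + 825 + 7168 = 3696.
Divide by 3696: (x - 5)²/112 + (y + 8)²/33 = 1
Ellipse, center (5, -8), major axis horizontal; a² = 112, b² = 33.
b² = 33 so b = √33; the minor axis has length 2b = 2√33.

2√33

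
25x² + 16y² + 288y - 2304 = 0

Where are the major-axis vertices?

(0, -24) and (0, 6)

Collect terms: 25x² + 16(y² + 18y) = 2304
25x² + 16(y + 9)² = 2304 + 0 + 1296 = 3600
Dividing both sides by 3600: x²/144 + (y + 9)²/225 = 1
Ellipse, center (0, -9), major axis vertical; a² = 225, b² = 144.
a = 15. Vertices at (h, k ± a).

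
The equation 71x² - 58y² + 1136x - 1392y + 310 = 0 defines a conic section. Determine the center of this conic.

Group the x- and y-terms: 71(x² + 16x) -58(y² + 24y) = -310
Complete the square in x and y: 71(x + 8)² -58(y + 12)² = -310 + 4544 - 8352 = -4118
Divide through by -4118 to get (y + 12)²/71 - (x + 8)²/58 = 1.
Hyperbola with center (-8, -12).

(-8, -12)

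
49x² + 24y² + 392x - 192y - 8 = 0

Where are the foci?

(-4, -1) and (-4, 9)

Group: 49(x² + 8x) + 24(y² - 8y) = 8
Completing the square gives 49(x + 4)² + 24(y - 4)² = 8 + 784 + 384 = 1176.
Dividing both sides by 1176: (x + 4)²/24 + (y - 4)²/49 = 1
Ellipse, center (-4, 4), major axis vertical; a² = 49, b² = 24.
c² = a² - b² = 49 - 24 = 25, so c = 5.
Foci lie on the vertical axis through the center: (h, k ± c).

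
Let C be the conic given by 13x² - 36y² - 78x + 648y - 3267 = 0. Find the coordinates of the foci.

(-4, 9) and (10, 9)

Rearranging, 13(x² - 6x) -36(y² - 18y) = 3267.
Completing the square gives 13(x - 3)² -36(y - 9)² = 3267 + 117 - 2916 = 468.
Divide by 468: (x - 3)²/36 - (y - 9)²/13 = 1
Hyperbola, center (3, 9), transverse axis horizontal; a² = 36, b² = 13.
c² = a² + b² = 36 + 13 = 49, so c = 7.
Foci lie on the horizontal axis through the center: (h ± c, k).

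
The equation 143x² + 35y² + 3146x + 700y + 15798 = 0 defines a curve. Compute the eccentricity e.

e = 6√429/143

143(x² + 22x) + 35(y² + 20y) = -15798
Completing the square gives 143(x + 11)² + 35(y + 10)² = -15798 + 17303 + 3500 = 5005.
Dividing both sides by 5005: (x + 11)²/35 + (y + 10)²/143 = 1
Ellipse, center (-11, -10), major axis vertical; a² = 143, b² = 35.
c² = a² - b² = 108, so c = 6√3.
e = c/a = 6√3/√143 = 6√429/143.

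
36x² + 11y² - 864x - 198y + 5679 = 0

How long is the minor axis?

2√11

36(x² - 24x) + 11(y² - 18y) = -5679
Complete the square in x and y: 36(x - 12)² + 11(y - 9)² = -5679 + 5184 + 891 = 396
Divide by 396: (x - 12)²/11 + (y - 9)²/36 = 1
Ellipse, center (12, 9), major axis vertical; a² = 36, b² = 11.
b² = 11 so b = √11; the minor axis has length 2b = 2√11.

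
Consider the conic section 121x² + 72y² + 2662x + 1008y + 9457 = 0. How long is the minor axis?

12√2

121(x² + 22x) + 72(y² + 14y) = -9457
Complete the square in x and y: 121(x + 11)² + 72(y + 7)² = -9457 + 14641 + 3528 = 8712
Divide by 8712: (x + 11)²/72 + (y + 7)²/121 = 1
Ellipse, center (-11, -7), major axis vertical; a² = 121, b² = 72.
b² = 72 so b = 6√2; the minor axis has length 2b = 12√2.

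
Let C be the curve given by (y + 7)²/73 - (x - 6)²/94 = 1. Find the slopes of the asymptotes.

√6862/94 and -√6862/94

Center (6, -7). The positive term is the y-term, so the transverse axis is vertical; a² = 73, b² = 94.
For a vertical hyperbola the asymptotes have slope ±a/b.
Here that is ±√73/√94 = ±√6862/94.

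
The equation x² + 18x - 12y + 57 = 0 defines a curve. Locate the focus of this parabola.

(-9, 1)

Only x is squared. Complete the square in x: (x + 9)² = 12(y + 2).
Vertex (-9, -2); 4p = 12 so p = 3. Opens up.
Focus is p units from the vertex along the axis: (h, k + p).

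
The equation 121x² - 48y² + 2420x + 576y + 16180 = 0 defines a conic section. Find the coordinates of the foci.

Group the x- and y-terms: 121(x² + 20x) -48(y² - 12y) = -16180
Complete the square in x and y: 121(x + 10)² -48(y - 6)² = -16180 + 12100 - 1728 = -5808
Divide by -5808: (y - 6)²/121 - (x + 10)²/48 = 1
Hyperbola, center (-10, 6), transverse axis vertical; a² = 121, b² = 48.
c² = a² + b² = 121 + 48 = 169, so c = 13.
Foci lie on the vertical axis through the center: (h, k ± c).

(-10, -7) and (-10, 19)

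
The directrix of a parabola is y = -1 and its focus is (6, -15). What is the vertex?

The vertex is the midpoint between the focus and the directrix along the axis of symmetry.
Axis is vertical (directrix is horizontal). Vertex y-coordinate = (-15 + (-1))/2 = -8; x-coordinate = 6.

(6, -8)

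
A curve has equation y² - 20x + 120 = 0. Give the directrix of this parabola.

Only y is squared. Complete the square in y: y² = 20(x - 6).
Vertex (6, 0); 4p = 20 so p = 5. Opens right.
Directrix is the vertical line x = h − p = 6 − (5) = 1.

x = 1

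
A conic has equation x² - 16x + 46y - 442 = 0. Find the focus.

(8, -1/2)

Only x is squared. Complete the square in x: (x - 8)² = -46(y - 11).
Vertex (8, 11); 4p = -46 so p = -23/2. Opens down.
Focus is p units from the vertex along the axis: (h, k + p).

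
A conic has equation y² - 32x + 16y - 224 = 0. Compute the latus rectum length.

Only y is squared. Complete the square in y: (y + 8)² = 32(x + 9).
Vertex (-9, -8); 4p = 32 so p = 8. Opens right.
Latus rectum length = |4p| = 32.

32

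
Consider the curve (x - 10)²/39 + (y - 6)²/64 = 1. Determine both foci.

Center (10, 6). The larger denominator 64 sits under the y-term, so the major axis is vertical; a² = 64, b² = 39.
c² = a² - b² = 64 - 39 = 25, so c = 5.
Foci lie on the vertical axis through the center: (h, k ± c).

(10, 1) and (10, 11)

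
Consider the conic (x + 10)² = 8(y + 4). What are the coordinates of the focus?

(-10, -2)

Vertex (-10, -4); 4p = 8 so p = 2. Opens up.
Focus is p units from the vertex along the axis: (h, k + p).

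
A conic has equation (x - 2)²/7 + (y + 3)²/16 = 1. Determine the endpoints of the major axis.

Center (2, -3). The larger denominator 16 sits under the y-term, so the major axis is vertical; a² = 16, b² = 7.
a = 4. Vertices at (h, k ± a).

(2, -7) and (2, 1)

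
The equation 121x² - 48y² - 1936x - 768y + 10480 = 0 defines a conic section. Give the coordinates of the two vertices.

(8, -19) and (8, 3)

Collect terms: 121(x² - 16x) -48(y² + 16y) = -10480
Completing the square gives 121(x - 8)² -48(y + 8)² = -10480 + 7744 - 3072 = -5808.
Divide through by -5808 to get (y + 8)²/121 - (x - 8)²/48 = 1.
Hyperbola, center (8, -8), transverse axis vertical; a² = 121, b² = 48.
a = 11. Vertices at (h, k ± a).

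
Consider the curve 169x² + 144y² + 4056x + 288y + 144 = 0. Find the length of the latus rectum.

288/13

Group: 169(x² + 24x) + 144(y² + 2y) = -144
169(x + 12)² + 144(y + 1)² = -144 + 24336 + 144 = 24336
Divide by 24336: (x + 12)²/144 + (y + 1)²/169 = 1
Ellipse, center (-12, -1), major axis vertical; a² = 169, b² = 144.
Latus rectum length = 2b²/a = 2·144/13 = 288/13.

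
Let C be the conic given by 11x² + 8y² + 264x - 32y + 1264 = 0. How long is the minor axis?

8√2

Group the x- and y-terms: 11(x² + 24x) + 8(y² - 4y) = -1264
Completing the square gives 11(x + 12)² + 8(y - 2)² = -1264 + 1584 + 32 = 352.
Divide through by 352 to get (x + 12)²/32 + (y - 2)²/44 = 1.
Ellipse, center (-12, 2), major axis vertical; a² = 44, b² = 32.
b² = 32 so b = 4√2; the minor axis has length 2b = 8√2.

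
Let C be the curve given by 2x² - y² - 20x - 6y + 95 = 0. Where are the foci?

(5, -12) and (5, 6)

Collect terms: 2(x² - 10x) -(y² + 6y) = -95
Complete the square: 2(x - 5)² -(y + 3)² = -95 + 50 - 9 = -54
Dividing both sides by -54: (y + 3)²/54 - (x - 5)²/27 = 1
Hyperbola, center (5, -3), transverse axis vertical; a² = 54, b² = 27.
c² = a² + b² = 54 + 27 = 81, so c = 9.
Foci lie on the vertical axis through the center: (h, k ± c).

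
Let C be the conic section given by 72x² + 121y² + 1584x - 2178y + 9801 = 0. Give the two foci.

Rearranging, 72(x² + 22x) + 121(y² - 18y) = -9801.
Completing the square gives 72(x + 11)² + 121(y - 9)² = -9801 + 8712 + 9801 = 8712.
Divide by 8712: (x + 11)²/121 + (y - 9)²/72 = 1
Ellipse, center (-11, 9), major axis horizontal; a² = 121, b² = 72.
c² = a² - b² = 121 - 72 = 49, so c = 7.
Foci lie on the horizontal axis through the center: (h ± c, k).

(-18, 9) and (-4, 9)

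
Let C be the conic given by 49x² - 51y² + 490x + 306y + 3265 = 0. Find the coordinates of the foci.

(-5, -7) and (-5, 13)

Group: 49(x² + 10x) -51(y² - 6y) = -3265
49(x + 5)² -51(y - 3)² = -3265 + 1225 - 459 = -2499
Divide by -2499: (y - 3)²/49 - (x + 5)²/51 = 1
Hyperbola, center (-5, 3), transverse axis vertical; a² = 49, b² = 51.
c² = a² + b² = 49 + 51 = 100, so c = 10.
Foci lie on the vertical axis through the center: (h, k ± c).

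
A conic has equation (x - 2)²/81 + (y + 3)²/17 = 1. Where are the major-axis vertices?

(-7, -3) and (11, -3)

Center (2, -3). The larger denominator 81 sits under the x-term, so the major axis is horizontal; a² = 81, b² = 17.
a = 9. Vertices at (h ± a, k).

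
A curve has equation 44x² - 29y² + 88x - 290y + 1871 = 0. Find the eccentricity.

e = √803/22

Rearranging, 44(x² + 2x) -29(y² + 10y) = -1871.
Complete the square: 44(x + 1)² -29(y + 5)² = -1871 + 44 - 725 = -2552
Dividing both sides by -2552: (y + 5)²/88 - (x + 1)²/58 = 1
Hyperbola, center (-1, -5), transverse axis vertical; a² = 88, b² = 58.
c² = a² + b² = 146, so c = √146.
e = c/a = √146/2√22 = √803/22.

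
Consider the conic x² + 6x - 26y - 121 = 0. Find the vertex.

(-3, -5)

Only x is squared. Complete the square in x: (x + 3)² = 26(y + 5).
Vertex (-3, -5); 4p = 26 so p = 13/2. Opens up.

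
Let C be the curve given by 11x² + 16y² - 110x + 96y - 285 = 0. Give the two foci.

Collect terms: 11(x² - 10x) + 16(y² + 6y) = 285
Completing the square gives 11(x - 5)² + 16(y + 3)² = 285 + 275 + 144 = 704.
Dividing both sides by 704: (x - 5)²/64 + (y + 3)²/44 = 1
Ellipse, center (5, -3), major axis horizontal; a² = 64, b² = 44.
c² = a² - b² = 64 - 44 = 20, so c = 2√5.
Foci lie on the horizontal axis through the center: (h ± c, k).

(5 - 2√5, -3) and (5 + 2√5, -3)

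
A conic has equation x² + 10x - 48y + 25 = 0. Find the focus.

(-5, 12)

Only x is squared. Complete the square in x: (x + 5)² = 48y.
Vertex (-5, 0); 4p = 48 so p = 12. Opens up.
Focus is p units from the vertex along the axis: (h, k + p).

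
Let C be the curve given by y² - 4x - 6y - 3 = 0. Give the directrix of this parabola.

x = -4

Only y is squared. Complete the square in y: (y - 3)² = 4(x + 3).
Vertex (-3, 3); 4p = 4 so p = 1. Opens right.
Directrix is the vertical line x = h − p = -3 − (1) = -4.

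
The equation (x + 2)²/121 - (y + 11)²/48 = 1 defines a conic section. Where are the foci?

Center (-2, -11). The positive term is the x-term, so the transverse axis is horizontal; a² = 121, b² = 48.
c² = a² + b² = 121 + 48 = 169, so c = 13.
Foci lie on the horizontal axis through the center: (h ± c, k).

(-15, -11) and (11, -11)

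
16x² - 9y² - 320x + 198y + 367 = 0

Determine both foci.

Group the x- and y-terms: 16(x² - 20x) -9(y² - 22y) = -367
Complete the square in x and y: 16(x - 10)² -9(y - 11)² = -367 + 1600 - 1089 = 144
Divide by 144: (x - 10)²/9 - (y - 11)²/16 = 1
Hyperbola, center (10, 11), transverse axis horizontal; a² = 9, b² = 16.
c² = a² + b² = 9 + 16 = 25, so c = 5.
Foci lie on the horizontal axis through the center: (h ± c, k).

(5, 11) and (15, 11)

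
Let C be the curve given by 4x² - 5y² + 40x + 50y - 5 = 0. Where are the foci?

(-5, 2) and (-5, 8)

Collect terms: 4(x² + 10x) -5(y² - 10y) = 5
Completing the square gives 4(x + 5)² -5(y - 5)² = 5 + 100 - 125 = -20.
Divide by -20: (y - 5)²/4 - (x + 5)²/5 = 1
Hyperbola, center (-5, 5), transverse axis vertical; a² = 4, b² = 5.
c² = a² + b² = 4 + 5 = 9, so c = 3.
Foci lie on the vertical axis through the center: (h, k ± c).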